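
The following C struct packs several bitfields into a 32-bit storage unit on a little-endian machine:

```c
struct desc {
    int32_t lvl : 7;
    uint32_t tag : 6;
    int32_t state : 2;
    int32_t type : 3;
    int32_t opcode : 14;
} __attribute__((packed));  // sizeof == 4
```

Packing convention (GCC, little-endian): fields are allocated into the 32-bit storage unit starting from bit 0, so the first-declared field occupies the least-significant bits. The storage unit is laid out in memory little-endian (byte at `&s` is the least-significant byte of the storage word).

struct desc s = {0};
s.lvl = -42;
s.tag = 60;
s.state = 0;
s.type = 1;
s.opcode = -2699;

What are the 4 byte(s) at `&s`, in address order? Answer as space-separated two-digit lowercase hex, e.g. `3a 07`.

56 9e d4 d5

lvl:7 = -42 → 0x56 << 0 → word 0x00000056
tag:6 = 60 → 0x3c << 7 → word 0x00001e56
state:2 = 0 → 0x0 << 13 → word 0x00001e56
type:3 = 1 → 0x1 << 15 → word 0x00009e56
opcode:14 = -2699 → 0x3575 << 18 → word 0xd5d49e56
word = 0xd5d49e56 → little-endian bytes:
  [0]=0x56  [1]=0x9e  [2]=0xd4  [3]=0xd5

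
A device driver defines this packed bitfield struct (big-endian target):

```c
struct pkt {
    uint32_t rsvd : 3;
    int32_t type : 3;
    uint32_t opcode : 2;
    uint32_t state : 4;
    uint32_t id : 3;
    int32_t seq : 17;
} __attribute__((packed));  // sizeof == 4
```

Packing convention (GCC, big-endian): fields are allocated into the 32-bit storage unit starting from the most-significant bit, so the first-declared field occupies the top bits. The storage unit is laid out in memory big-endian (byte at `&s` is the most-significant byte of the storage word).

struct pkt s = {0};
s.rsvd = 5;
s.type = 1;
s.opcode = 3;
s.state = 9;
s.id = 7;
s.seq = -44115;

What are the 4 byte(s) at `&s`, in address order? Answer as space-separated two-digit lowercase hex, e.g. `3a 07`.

[29+:3] rsvd=5 & 0x7 = 0x5; word=0xa0000000
[26+:3] type=1 & 0x7 = 0x1; word=0xa4000000
[24+:2] opcode=3 & 0x3 = 0x3; word=0xa7000000
[20+:4] state=9 & 0xf = 0x9; word=0xa7900000
[17+:3] id=7 & 0x7 = 0x7; word=0xa79e0000
[0+:17] seq=-44115 & 0x1ffff = 0x153ad; word=0xa79f53ad
word = 0xa79f53ad → big-endian bytes:
  [0]=0xa7  [1]=0x9f  [2]=0x53  [3]=0xad

a7 9f 53 ad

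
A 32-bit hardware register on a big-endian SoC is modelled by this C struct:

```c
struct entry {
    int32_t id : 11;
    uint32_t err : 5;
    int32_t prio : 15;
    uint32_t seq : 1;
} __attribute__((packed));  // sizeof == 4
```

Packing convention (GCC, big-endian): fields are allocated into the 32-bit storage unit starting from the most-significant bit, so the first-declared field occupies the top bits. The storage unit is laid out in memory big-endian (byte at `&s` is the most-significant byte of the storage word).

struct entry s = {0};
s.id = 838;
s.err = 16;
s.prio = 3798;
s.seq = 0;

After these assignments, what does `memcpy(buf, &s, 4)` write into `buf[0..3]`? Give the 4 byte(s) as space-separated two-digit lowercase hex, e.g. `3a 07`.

68 d0 1d ac

[21+:11] id=838 & 0x7ff = 0x346; word=0x68c00000
[16+:5] err=16 & 0x1f = 0x10; word=0x68d00000
[1+:15] prio=3798 & 0x7fff = 0xed6; word=0x68d01dac
[0+:1] seq=0 & 0x1 = 0x0; word=0x68d01dac
word = 0x68d01dac → big-endian bytes:
  [0]=0x68  [1]=0xd0  [2]=0x1d  [3]=0xac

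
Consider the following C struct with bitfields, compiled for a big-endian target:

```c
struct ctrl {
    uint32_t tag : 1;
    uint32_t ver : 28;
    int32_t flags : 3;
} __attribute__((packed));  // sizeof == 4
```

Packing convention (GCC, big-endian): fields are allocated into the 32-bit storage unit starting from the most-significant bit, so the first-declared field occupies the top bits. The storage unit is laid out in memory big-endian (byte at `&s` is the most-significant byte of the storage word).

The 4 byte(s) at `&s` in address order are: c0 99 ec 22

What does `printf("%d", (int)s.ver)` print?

135478660

[0]=0xc0 [1]=0x99 [2]=0xec [3]=0x22 (big-endian) → word 0xc099ec22
tag:1 @ bit 31 → (0xc099ec22>>31)&0x1 = 0x1
ver:28 @ bit 3 → (0xc099ec22>>3)&0xfffffff = 0x8133d84  ←
flags:3 @ bit 0 → (0xc099ec22>>0)&0x7 = 0x2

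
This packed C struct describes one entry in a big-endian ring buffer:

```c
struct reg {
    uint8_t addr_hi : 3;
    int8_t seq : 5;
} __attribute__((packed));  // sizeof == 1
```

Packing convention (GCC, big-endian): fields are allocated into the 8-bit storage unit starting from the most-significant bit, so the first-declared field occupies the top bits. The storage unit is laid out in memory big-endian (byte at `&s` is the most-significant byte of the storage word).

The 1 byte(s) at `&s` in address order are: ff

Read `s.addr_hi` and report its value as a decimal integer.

[0]=0xff (big-endian) → word 0xff
addr_hi:3 @ bit 5 → (0xff>>5)&0x7 = 0x7  ←
seq:5 @ bit 0 → (0xff>>0)&0x1f = 0x1f

7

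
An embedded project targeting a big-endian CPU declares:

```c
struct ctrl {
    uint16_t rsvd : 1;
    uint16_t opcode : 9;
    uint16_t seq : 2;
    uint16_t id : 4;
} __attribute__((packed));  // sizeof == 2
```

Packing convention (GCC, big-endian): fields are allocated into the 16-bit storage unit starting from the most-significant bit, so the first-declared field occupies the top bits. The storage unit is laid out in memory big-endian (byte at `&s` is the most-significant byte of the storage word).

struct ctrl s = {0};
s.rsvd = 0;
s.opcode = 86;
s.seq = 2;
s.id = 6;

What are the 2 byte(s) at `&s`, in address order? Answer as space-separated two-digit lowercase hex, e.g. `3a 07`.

rsvd (1b) val=0 bits=0x0 at bit 15: 0x0000
opcode (9b) val=86 bits=0x56 at bit 6: 0x1580
seq (2b) val=2 bits=0x2 at bit 4: 0x15a0
id (4b) val=6 bits=0x6 at bit 0: 0x15a6
word = 0x15a6 → big-endian bytes:
  [0]=0x15  [1]=0xa6

15 a6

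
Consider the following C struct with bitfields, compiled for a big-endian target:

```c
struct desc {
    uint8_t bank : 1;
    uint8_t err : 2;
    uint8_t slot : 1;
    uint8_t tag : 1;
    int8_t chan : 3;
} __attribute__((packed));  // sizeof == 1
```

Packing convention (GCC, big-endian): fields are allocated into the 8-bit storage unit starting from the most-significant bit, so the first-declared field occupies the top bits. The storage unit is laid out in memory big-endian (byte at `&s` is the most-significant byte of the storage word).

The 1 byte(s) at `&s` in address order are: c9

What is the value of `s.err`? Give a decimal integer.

[0]=0xc9 (big-endian) → word 0xc9
bank:1 @ bit 7 → (0xc9>>7)&0x1 = 0x1
err:2 @ bit 5 → (0xc9>>5)&0x3 = 0x2  ←
slot:1 @ bit 4 → (0xc9>>4)&0x1 = 0x0
tag:1 @ bit 3 → (0xc9>>3)&0x1 = 0x1
chan:3 @ bit 0 → (0xc9>>0)&0x7 = 0x1

2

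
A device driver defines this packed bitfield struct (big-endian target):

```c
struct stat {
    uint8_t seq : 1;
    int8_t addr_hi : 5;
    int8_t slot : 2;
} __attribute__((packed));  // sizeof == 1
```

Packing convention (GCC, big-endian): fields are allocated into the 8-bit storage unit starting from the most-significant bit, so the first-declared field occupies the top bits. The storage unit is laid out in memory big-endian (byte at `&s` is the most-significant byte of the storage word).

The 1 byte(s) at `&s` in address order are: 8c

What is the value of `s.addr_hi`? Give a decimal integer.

[0]=0x8c (big-endian) → word 0x8c
seq:1 @ bit 7 → (0x8c>>7)&0x1 = 0x1
addr_hi:5 @ bit 2 → (0x8c>>2)&0x1f = 0x3  ←
slot:2 @ bit 0 → (0x8c>>0)&0x3 = 0x0
addr_hi signed 5b, MSB=0: value = 3

3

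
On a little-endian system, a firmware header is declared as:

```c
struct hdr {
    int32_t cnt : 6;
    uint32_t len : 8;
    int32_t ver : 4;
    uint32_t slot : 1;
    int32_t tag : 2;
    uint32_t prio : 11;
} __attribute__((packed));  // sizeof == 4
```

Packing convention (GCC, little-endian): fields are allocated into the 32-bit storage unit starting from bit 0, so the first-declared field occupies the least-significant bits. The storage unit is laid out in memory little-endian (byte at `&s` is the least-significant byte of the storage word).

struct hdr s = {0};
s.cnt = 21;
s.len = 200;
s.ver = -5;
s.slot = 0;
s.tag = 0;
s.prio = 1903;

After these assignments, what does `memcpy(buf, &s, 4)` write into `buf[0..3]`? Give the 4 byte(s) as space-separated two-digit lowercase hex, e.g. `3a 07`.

[0+:6] cnt=21 & 0x3f = 0x15; word=0x00000015
[6+:8] len=200 & 0xff = 0xc8; word=0x00003215
[14+:4] ver=-5 & 0xf = 0xb; word=0x0002f215
[18+:1] slot=0 & 0x1 = 0x0; word=0x0002f215
[19+:2] tag=0 & 0x3 = 0x0; word=0x0002f215
[21+:11] prio=1903 & 0x7ff = 0x76f; word=0xede2f215
word = 0xede2f215 → little-endian bytes:
  [0]=0x15  [1]=0xf2  [2]=0xe2  [3]=0xed

15 f2 e2 ed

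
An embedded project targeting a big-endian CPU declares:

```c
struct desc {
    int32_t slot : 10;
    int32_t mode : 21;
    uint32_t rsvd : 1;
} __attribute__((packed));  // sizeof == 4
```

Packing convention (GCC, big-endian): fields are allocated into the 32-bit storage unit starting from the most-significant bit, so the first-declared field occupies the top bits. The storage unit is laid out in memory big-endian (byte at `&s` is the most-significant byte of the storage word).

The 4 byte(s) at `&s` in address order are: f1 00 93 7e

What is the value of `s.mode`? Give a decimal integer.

[0]=0xf1 [1]=0x00 [2]=0x93 [3]=0x7e (big-endian) → word 0xf100937e
slot:10 @ bit 22 → (0xf100937e>>22)&0x3ff = 0x3c4
mode:21 @ bit 1 → (0xf100937e>>1)&0x1fffff = 0x49bf  ←
rsvd:1 @ bit 0 → (0xf100937e>>0)&0x1 = 0x0
mode signed 21b, MSB=0: value = 18879

18879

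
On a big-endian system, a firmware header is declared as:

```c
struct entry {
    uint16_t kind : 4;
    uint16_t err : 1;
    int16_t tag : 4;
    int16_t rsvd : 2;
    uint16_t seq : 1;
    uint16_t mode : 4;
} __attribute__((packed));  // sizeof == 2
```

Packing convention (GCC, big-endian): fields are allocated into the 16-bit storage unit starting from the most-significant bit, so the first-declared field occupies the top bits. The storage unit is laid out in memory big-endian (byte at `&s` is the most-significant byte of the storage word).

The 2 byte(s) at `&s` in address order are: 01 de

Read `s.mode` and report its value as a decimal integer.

[0]=0x01 [1]=0xde (big-endian) → word 0x01de
kind:4 @ bit 12 → (0x01de>>12)&0xf = 0x0
err:1 @ bit 11 → (0x01de>>11)&0x1 = 0x0
tag:4 @ bit 7 → (0x01de>>7)&0xf = 0x3
rsvd:2 @ bit 5 → (0x01de>>5)&0x3 = 0x2
seq:1 @ bit 4 → (0x01de>>4)&0x1 = 0x1
mode:4 @ bit 0 → (0x01de>>0)&0xf = 0xe  ←

14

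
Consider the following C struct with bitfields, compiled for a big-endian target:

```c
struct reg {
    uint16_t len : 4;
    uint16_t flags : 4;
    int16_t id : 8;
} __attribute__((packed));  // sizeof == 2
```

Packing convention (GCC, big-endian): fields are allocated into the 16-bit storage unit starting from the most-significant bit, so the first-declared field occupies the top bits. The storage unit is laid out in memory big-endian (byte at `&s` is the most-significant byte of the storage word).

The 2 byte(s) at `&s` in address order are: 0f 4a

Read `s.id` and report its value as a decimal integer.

74

[0]=0x0f [1]=0x4a (big-endian) → word 0x0f4a
len:4 @ bit 12 → (0x0f4a>>12)&0xf = 0x0
flags:4 @ bit 8 → (0x0f4a>>8)&0xf = 0xf
id:8 @ bit 0 → (0x0f4a>>0)&0xff = 0x4a  ←
id signed 8b, MSB=0: value = 74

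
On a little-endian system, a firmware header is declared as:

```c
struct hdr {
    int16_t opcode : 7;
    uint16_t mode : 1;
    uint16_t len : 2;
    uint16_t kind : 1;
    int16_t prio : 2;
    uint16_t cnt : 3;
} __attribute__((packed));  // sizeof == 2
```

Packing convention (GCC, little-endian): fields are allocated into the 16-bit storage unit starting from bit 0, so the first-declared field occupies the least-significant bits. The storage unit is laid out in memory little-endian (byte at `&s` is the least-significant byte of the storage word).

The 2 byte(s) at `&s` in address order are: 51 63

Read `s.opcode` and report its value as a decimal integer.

[0]=0x51 [1]=0x63 (little-endian) → word 0x6351
opcode [0+:7] = (word>>0) & 0x7f = 81  ←
mode [7+:1] = (word>>7) & 0x1 = 0
len [8+:2] = (word>>8) & 0x3 = 3
kind [10+:1] = (word>>10) & 0x1 = 0
prio [11+:2] = (word>>11) & 0x3 = 0
cnt [13+:3] = (word>>13) & 0x7 = 3
opcode signed 7b, MSB=1: 81 - 128 = -47

-47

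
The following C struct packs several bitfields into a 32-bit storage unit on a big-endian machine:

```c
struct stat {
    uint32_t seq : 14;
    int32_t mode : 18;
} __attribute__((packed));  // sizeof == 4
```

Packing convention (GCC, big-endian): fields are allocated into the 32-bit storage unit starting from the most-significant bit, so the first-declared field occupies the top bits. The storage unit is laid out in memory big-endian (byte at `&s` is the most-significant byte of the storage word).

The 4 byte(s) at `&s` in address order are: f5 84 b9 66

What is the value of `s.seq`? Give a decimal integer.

[0]=0xf5 [1]=0x84 [2]=0xb9 [3]=0x66 (big-endian) → word 0xf584b966
seq:14 @ bit 18 → (0xf584b966>>18)&0x3fff = 0x3d61  ←
mode:18 @ bit 0 → (0xf584b966>>0)&0x3ffff = 0xb966

15713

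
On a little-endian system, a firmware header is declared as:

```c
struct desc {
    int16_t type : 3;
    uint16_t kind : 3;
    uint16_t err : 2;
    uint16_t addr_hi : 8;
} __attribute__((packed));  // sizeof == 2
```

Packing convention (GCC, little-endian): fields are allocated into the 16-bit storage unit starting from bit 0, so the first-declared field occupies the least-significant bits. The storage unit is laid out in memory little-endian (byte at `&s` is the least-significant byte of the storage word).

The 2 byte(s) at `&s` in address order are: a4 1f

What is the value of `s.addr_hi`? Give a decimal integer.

31

[0]=0xa4 [1]=0x1f (little-endian) → word 0x1fa4
type [0+:3] = (word>>0) & 0x7 = 4
kind [3+:3] = (word>>3) & 0x7 = 4
err [6+:2] = (word>>6) & 0x3 = 2
addr_hi [8+:8] = (word>>8) & 0xff = 31  ←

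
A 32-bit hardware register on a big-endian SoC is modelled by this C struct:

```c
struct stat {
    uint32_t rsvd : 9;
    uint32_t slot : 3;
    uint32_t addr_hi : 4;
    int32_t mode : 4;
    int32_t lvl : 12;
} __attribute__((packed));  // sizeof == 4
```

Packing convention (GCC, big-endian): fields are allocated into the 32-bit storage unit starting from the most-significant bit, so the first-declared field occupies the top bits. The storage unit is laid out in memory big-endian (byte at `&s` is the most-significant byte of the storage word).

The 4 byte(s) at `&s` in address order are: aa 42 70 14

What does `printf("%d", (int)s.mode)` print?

[0]=0xaa [1]=0x42 [2]=0x70 [3]=0x14 (big-endian) → word 0xaa427014
rsvd:9 @ bit 23 → (0xaa427014>>23)&0x1ff = 0x154
slot:3 @ bit 20 → (0xaa427014>>20)&0x7 = 0x4
addr_hi:4 @ bit 16 → (0xaa427014>>16)&0xf = 0x2
mode:4 @ bit 12 → (0xaa427014>>12)&0xf = 0x7  ←
lvl:12 @ bit 0 → (0xaa427014>>0)&0xfff = 0x14
mode signed 4b, MSB=0: value = 7

7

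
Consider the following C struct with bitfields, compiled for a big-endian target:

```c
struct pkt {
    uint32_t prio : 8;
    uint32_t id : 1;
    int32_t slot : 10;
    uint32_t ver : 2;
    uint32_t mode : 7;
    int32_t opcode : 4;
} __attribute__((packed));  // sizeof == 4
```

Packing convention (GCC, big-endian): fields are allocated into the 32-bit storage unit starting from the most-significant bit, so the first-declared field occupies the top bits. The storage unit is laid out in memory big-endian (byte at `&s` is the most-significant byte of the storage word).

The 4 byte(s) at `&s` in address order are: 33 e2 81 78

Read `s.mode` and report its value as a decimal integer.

[0]=0x33 [1]=0xe2 [2]=0x81 [3]=0x78 (big-endian) → word 0x33e28178
prio:8 @ bit 24 → (0x33e28178>>24)&0xff = 0x33
id:1 @ bit 23 → (0x33e28178>>23)&0x1 = 0x1
slot:10 @ bit 13 → (0x33e28178>>13)&0x3ff = 0x314
ver:2 @ bit 11 → (0x33e28178>>11)&0x3 = 0x0
mode:7 @ bit 4 → (0x33e28178>>4)&0x7f = 0x17  ←
opcode:4 @ bit 0 → (0x33e28178>>0)&0xf = 0x8

23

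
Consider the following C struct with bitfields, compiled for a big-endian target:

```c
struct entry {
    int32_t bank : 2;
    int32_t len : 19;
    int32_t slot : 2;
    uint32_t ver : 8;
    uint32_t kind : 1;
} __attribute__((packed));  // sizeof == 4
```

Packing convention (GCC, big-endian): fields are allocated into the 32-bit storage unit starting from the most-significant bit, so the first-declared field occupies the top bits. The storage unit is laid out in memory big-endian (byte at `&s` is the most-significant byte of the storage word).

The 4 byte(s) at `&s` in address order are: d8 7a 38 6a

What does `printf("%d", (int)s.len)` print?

200519

[0]=0xd8 [1]=0x7a [2]=0x38 [3]=0x6a (big-endian) → word 0xd87a386a
bank:2 @ bit 30 → (0xd87a386a>>30)&0x3 = 0x3
len:19 @ bit 11 → (0xd87a386a>>11)&0x7ffff = 0x30f47  ←
slot:2 @ bit 9 → (0xd87a386a>>9)&0x3 = 0x0
ver:8 @ bit 1 → (0xd87a386a>>1)&0xff = 0x35
kind:1 @ bit 0 → (0xd87a386a>>0)&0x1 = 0x0
len signed 19b, MSB=0: value = 200519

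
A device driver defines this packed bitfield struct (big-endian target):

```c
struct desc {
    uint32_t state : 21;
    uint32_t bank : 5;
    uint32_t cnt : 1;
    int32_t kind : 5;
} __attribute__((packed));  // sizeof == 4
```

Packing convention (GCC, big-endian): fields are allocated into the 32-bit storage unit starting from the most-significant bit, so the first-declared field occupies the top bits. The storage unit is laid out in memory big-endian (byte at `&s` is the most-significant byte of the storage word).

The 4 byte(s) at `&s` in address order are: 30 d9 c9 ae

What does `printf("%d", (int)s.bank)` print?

6

[0]=0x30 [1]=0xd9 [2]=0xc9 [3]=0xae (big-endian) → word 0x30d9c9ae
state [11+:21] = (word>>11) & 0x1fffff = 400185
bank [6+:5] = (word>>6) & 0x1f = 6  ←
cnt [5+:1] = (word>>5) & 0x1 = 1
kind [0+:5] = (word>>0) & 0x1f = 14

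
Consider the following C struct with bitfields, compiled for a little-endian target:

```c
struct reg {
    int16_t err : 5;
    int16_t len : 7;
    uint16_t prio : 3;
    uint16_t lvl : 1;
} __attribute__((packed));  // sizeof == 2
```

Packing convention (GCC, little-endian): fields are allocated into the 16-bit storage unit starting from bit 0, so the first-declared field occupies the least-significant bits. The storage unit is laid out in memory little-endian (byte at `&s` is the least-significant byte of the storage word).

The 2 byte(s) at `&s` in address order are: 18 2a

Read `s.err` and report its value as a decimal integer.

[0]=0x18 [1]=0x2a (little-endian) → word 0x2a18
err [0+:5] = (word>>0) & 0x1f = 24  ←
len [5+:7] = (word>>5) & 0x7f = 80
prio [12+:3] = (word>>12) & 0x7 = 2
lvl [15+:1] = (word>>15) & 0x1 = 0
err signed 5b, MSB=1: 24 - 32 = -8

-8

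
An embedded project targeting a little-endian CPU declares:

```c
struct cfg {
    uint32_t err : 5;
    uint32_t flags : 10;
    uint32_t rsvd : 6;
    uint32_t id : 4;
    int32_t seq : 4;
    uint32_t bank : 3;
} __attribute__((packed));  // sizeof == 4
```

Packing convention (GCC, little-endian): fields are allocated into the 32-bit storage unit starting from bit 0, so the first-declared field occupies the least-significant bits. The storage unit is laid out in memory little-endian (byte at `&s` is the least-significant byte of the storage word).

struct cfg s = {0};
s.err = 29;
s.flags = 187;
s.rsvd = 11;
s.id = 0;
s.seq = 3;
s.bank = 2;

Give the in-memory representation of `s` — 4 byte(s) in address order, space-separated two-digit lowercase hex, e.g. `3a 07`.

err:5 = 29 → 0x1d << 0 → word 0x0000001d
flags:10 = 187 → 0xbb << 5 → word 0x0000177d
rsvd:6 = 11 → 0xb << 15 → word 0x0005977d
id:4 = 0 → 0x0 << 21 → word 0x0005977d
seq:4 = 3 → 0x3 << 25 → word 0x0605977d
bank:3 = 2 → 0x2 << 29 → word 0x4605977d
word = 0x4605977d → little-endian bytes:
  [0]=0x7d  [1]=0x97  [2]=0x05  [3]=0x46

7d 97 05 46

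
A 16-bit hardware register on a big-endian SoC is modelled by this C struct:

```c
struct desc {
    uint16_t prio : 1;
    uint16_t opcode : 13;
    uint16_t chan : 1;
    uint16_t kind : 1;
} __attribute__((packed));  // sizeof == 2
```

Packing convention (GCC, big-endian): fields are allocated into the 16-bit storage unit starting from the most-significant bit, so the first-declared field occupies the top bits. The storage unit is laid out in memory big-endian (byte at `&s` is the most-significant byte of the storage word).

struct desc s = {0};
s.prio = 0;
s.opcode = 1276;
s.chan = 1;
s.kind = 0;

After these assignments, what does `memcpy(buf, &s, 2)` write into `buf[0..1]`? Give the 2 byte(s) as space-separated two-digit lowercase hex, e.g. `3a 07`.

[15+:1] prio=0 & 0x1 = 0x0; word=0x0000
[2+:13] opcode=1276 & 0x1fff = 0x4fc; word=0x13f0
[1+:1] chan=1 & 0x1 = 0x1; word=0x13f2
[0+:1] kind=0 & 0x1 = 0x0; word=0x13f2
word = 0x13f2 → big-endian bytes:
  [0]=0x13  [1]=0xf2

13 f2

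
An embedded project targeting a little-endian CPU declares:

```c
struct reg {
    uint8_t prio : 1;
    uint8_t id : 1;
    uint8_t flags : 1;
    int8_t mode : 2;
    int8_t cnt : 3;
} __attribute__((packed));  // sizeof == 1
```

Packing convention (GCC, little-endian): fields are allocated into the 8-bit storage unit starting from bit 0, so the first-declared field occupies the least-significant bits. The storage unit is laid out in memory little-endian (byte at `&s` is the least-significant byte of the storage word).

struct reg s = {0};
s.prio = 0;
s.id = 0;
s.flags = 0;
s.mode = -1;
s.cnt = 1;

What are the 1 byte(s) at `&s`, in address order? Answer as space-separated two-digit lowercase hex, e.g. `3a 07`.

38

[0+:1] prio=0 & 0x1 = 0x0; word=0x00
[1+:1] id=0 & 0x1 = 0x0; word=0x00
[2+:1] flags=0 & 0x1 = 0x0; word=0x00
[3+:2] mode=-1 & 0x3 = 0x3; word=0x18
[5+:3] cnt=1 & 0x7 = 0x1; word=0x38
word = 0x38 → little-endian bytes:
  [0]=0x38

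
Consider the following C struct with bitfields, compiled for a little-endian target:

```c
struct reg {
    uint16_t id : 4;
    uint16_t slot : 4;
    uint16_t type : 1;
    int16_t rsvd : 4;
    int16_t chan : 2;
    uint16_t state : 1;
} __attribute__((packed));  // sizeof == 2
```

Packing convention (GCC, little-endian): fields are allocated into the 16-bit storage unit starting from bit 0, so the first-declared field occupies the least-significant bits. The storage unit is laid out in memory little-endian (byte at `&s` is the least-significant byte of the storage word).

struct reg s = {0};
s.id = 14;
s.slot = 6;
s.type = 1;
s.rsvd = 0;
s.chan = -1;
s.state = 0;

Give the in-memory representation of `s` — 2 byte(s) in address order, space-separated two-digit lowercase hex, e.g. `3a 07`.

6e 61

id:4 = 14 → 0xe << 0 → word 0x000e
slot:4 = 6 → 0x6 << 4 → word 0x006e
type:1 = 1 → 0x1 << 8 → word 0x016e
rsvd:4 = 0 → 0x0 << 9 → word 0x016e
chan:2 = -1 → 0x3 << 13 → word 0x616e
state:1 = 0 → 0x0 << 15 → word 0x616e
word = 0x616e → little-endian bytes:
  [0]=0x6e  [1]=0x61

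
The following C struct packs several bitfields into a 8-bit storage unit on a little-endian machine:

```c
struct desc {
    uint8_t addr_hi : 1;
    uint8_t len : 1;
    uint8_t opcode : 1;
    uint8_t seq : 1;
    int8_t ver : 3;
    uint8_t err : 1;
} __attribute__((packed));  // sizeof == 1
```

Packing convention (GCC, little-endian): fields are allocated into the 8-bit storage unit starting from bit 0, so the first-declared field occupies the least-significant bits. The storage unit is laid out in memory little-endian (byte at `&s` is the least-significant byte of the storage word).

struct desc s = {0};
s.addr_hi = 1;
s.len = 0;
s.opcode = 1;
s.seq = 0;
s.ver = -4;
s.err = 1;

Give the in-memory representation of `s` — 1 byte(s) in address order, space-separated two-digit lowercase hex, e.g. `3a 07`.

c5

[0+:1] addr_hi=1 & 0x1 = 0x1; word=0x01
[1+:1] len=0 & 0x1 = 0x0; word=0x01
[2+:1] opcode=1 & 0x1 = 0x1; word=0x05
[3+:1] seq=0 & 0x1 = 0x0; word=0x05
[4+:3] ver=-4 & 0x7 = 0x4; word=0x45
[7+:1] err=1 & 0x1 = 0x1; word=0xc5
word = 0xc5 → little-endian bytes:
  [0]=0xc5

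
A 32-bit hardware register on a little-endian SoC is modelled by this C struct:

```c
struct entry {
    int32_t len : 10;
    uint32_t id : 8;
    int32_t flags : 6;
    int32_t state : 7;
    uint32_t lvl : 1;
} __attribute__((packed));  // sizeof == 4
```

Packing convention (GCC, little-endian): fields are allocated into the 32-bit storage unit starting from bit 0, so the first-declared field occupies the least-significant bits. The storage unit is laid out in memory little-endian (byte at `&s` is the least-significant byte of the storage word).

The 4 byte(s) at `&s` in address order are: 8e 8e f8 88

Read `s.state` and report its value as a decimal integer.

[0]=0x8e [1]=0x8e [2]=0xf8 [3]=0x88 (little-endian) → word 0x88f88e8e
len [0+:10] = (word>>0) & 0x3ff = 654
id [10+:8] = (word>>10) & 0xff = 35
flags [18+:6] = (word>>18) & 0x3f = 62
state [24+:7] = (word>>24) & 0x7f = 8  ←
lvl [31+:1] = (word>>31) & 0x1 = 1
state signed 7b, MSB=0: value = 8

8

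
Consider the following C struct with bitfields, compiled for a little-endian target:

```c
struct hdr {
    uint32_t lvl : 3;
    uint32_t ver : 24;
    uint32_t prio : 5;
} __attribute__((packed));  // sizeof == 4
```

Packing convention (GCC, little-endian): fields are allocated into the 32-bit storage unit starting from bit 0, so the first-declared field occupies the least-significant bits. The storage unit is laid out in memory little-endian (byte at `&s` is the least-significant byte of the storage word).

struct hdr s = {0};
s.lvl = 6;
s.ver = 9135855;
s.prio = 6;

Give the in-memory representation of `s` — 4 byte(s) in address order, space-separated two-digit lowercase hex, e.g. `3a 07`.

lvl:3 = 6 → 0x6 << 0 → word 0x00000006
ver:24 = 9135855 → 0x8b66ef << 3 → word 0x045b377e
prio:5 = 6 → 0x6 << 27 → word 0x345b377e
word = 0x345b377e → little-endian bytes:
  [0]=0x7e  [1]=0x37  [2]=0x5b  [3]=0x34

7e 37 5b 34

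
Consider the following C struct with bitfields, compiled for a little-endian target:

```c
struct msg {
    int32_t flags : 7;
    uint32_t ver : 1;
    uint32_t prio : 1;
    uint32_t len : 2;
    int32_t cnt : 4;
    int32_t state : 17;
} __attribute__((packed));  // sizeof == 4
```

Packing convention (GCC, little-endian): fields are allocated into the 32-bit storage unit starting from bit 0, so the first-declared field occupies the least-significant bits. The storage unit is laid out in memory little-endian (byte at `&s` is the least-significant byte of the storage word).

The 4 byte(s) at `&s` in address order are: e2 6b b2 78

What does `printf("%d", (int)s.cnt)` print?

[0]=0xe2 [1]=0x6b [2]=0xb2 [3]=0x78 (little-endian) → word 0x78b26be2
flags:7 @ bit 0 → (0x78b26be2>>0)&0x7f = 0x62
ver:1 @ bit 7 → (0x78b26be2>>7)&0x1 = 0x1
prio:1 @ bit 8 → (0x78b26be2>>8)&0x1 = 0x1
len:2 @ bit 9 → (0x78b26be2>>9)&0x3 = 0x1
cnt:4 @ bit 11 → (0x78b26be2>>11)&0xf = 0xd  ←
state:17 @ bit 15 → (0x78b26be2>>15)&0x1ffff = 0xf164
cnt signed 4b, MSB=1: 13 - 16 = -3

-3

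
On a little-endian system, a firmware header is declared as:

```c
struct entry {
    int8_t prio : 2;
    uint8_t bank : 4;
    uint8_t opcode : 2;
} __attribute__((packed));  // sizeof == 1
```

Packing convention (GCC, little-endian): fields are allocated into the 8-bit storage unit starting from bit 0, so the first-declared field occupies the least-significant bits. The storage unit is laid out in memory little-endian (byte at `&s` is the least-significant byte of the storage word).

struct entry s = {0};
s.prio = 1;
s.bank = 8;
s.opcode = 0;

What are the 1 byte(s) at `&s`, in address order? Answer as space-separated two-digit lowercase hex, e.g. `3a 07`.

prio (2b) val=1 bits=0x1 at bit 0: 0x01
bank (4b) val=8 bits=0x8 at bit 2: 0x21
opcode (2b) val=0 bits=0x0 at bit 6: 0x21
word = 0x21 → little-endian bytes:
  [0]=0x21

21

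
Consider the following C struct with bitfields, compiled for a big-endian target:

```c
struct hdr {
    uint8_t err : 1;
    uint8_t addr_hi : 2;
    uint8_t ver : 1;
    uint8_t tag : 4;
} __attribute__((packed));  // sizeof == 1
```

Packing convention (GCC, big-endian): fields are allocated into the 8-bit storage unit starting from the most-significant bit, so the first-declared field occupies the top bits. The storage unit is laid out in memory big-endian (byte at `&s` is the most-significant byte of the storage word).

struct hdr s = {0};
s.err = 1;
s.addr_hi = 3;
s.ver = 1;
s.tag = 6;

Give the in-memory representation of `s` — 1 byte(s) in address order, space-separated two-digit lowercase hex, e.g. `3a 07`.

err (1b) val=1 bits=0x1 at bit 7: 0x80
addr_hi (2b) val=3 bits=0x3 at bit 5: 0xe0
ver (1b) val=1 bits=0x1 at bit 4: 0xf0
tag (4b) val=6 bits=0x6 at bit 0: 0xf6
word = 0xf6 → big-endian bytes:
  [0]=0xf6

f6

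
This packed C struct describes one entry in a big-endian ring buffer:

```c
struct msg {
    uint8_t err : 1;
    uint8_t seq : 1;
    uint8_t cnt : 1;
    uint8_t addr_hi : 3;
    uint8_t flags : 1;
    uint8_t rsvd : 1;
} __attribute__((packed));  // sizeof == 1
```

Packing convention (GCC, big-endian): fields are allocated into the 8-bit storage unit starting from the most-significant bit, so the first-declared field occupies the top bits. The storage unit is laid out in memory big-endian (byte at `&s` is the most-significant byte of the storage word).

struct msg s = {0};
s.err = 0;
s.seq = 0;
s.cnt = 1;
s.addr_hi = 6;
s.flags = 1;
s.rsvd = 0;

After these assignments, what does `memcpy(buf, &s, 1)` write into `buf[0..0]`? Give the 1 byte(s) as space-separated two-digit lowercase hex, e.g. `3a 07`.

3a

err:1 = 0 → 0x0 << 7 → word 0x00
seq:1 = 0 → 0x0 << 6 → word 0x00
cnt:1 = 1 → 0x1 << 5 → word 0x20
addr_hi:3 = 6 → 0x6 << 2 → word 0x38
flags:1 = 1 → 0x1 << 1 → word 0x3a
rsvd:1 = 0 → 0x0 << 0 → word 0x3a
word = 0x3a → big-endian bytes:
  [0]=0x3a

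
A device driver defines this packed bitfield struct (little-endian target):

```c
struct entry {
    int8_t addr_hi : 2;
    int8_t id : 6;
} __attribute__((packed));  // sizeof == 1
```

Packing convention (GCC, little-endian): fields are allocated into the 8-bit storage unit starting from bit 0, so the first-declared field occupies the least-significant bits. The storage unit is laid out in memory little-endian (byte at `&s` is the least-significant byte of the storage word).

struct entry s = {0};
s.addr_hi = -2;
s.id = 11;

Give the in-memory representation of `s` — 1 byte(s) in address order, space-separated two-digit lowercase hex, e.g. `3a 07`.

addr_hi:2 = -2 → 0x2 << 0 → word 0x02
id:6 = 11 → 0xb << 2 → word 0x2e
word = 0x2e → little-endian bytes:
  [0]=0x2e

2e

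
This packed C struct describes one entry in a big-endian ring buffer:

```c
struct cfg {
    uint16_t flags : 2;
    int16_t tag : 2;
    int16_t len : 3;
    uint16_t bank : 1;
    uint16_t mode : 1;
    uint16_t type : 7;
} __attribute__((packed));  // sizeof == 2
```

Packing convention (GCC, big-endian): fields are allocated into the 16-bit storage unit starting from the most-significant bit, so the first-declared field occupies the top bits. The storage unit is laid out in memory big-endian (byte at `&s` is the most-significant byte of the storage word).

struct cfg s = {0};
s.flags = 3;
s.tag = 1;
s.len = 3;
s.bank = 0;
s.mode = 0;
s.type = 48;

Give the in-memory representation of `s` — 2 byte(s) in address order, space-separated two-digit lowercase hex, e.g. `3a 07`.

d6 30

flags (2b) val=3 bits=0x3 at bit 14: 0xc000
tag (2b) val=1 bits=0x1 at bit 12: 0xd000
len (3b) val=3 bits=0x3 at bit 9: 0xd600
bank (1b) val=0 bits=0x0 at bit 8: 0xd600
mode (1b) val=0 bits=0x0 at bit 7: 0xd600
type (7b) val=48 bits=0x30 at bit 0: 0xd630
word = 0xd630 → big-endian bytes:
  [0]=0xd6  [1]=0x30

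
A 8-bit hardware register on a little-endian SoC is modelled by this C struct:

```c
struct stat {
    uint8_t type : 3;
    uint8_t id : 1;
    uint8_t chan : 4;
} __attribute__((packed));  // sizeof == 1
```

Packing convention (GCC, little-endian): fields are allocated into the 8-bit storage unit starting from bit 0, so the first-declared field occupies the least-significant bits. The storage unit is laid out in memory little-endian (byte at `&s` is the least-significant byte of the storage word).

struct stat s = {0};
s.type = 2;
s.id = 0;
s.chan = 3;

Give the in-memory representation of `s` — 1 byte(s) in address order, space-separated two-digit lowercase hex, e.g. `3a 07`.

32

type:3 = 2 → 0x2 << 0 → word 0x02
id:1 = 0 → 0x0 << 3 → word 0x02
chan:4 = 3 → 0x3 << 4 → word 0x32
word = 0x32 → little-endian bytes:
  [0]=0x32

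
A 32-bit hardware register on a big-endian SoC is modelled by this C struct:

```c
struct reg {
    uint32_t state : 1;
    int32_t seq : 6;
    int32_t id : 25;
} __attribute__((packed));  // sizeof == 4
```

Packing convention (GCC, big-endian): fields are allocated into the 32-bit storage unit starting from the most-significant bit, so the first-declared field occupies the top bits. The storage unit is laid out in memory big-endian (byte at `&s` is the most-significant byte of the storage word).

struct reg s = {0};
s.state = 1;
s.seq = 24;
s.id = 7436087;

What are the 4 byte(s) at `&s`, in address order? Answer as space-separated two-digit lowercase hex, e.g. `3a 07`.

b0 71 77 37

state (1b) val=1 bits=0x1 at bit 31: 0x80000000
seq (6b) val=24 bits=0x18 at bit 25: 0xb0000000
id (25b) val=7436087 bits=0x717737 at bit 0: 0xb0717737
word = 0xb0717737 → big-endian bytes:
  [0]=0xb0  [1]=0x71  [2]=0x77  [3]=0x37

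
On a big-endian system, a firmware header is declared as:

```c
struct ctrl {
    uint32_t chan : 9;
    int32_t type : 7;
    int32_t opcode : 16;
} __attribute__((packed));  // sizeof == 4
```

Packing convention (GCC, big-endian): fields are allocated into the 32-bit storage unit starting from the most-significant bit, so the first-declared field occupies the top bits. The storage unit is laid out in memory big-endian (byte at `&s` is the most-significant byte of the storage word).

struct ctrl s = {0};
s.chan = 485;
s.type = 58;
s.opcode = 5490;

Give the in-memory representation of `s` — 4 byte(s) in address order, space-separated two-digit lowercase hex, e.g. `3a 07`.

[23+:9] chan=485 & 0x1ff = 0x1e5; word=0xf2800000
[16+:7] type=58 & 0x7f = 0x3a; word=0xf2ba0000
[0+:16] opcode=5490 & 0xffff = 0x1572; word=0xf2ba1572
word = 0xf2ba1572 → big-endian bytes:
  [0]=0xf2  [1]=0xba  [2]=0x15  [3]=0x72

f2 ba 15 72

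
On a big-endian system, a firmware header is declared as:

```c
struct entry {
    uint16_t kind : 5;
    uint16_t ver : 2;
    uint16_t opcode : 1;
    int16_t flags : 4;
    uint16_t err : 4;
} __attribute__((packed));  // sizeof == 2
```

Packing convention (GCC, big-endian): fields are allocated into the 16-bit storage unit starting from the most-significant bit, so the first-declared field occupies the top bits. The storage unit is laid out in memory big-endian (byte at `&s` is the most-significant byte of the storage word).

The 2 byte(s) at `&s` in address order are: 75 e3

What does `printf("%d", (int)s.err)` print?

[0]=0x75 [1]=0xe3 (big-endian) → word 0x75e3
kind:5 @ bit 11 → (0x75e3>>11)&0x1f = 0xe
ver:2 @ bit 9 → (0x75e3>>9)&0x3 = 0x2
opcode:1 @ bit 8 → (0x75e3>>8)&0x1 = 0x1
flags:4 @ bit 4 → (0x75e3>>4)&0xf = 0xe
err:4 @ bit 0 → (0x75e3>>0)&0xf = 0x3  ←

3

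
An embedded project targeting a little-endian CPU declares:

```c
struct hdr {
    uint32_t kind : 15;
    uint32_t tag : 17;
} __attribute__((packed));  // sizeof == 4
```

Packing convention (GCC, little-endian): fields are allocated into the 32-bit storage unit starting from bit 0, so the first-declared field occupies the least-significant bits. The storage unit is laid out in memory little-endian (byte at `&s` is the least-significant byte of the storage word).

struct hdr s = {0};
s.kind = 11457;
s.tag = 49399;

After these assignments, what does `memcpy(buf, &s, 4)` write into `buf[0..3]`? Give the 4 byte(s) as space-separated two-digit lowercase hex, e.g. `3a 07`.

kind:15 = 11457 → 0x2cc1 << 0 → word 0x00002cc1
tag:17 = 49399 → 0xc0f7 << 15 → word 0x607bacc1
word = 0x607bacc1 → little-endian bytes:
  [0]=0xc1  [1]=0xac  [2]=0x7b  [3]=0x60

c1 ac 7b 60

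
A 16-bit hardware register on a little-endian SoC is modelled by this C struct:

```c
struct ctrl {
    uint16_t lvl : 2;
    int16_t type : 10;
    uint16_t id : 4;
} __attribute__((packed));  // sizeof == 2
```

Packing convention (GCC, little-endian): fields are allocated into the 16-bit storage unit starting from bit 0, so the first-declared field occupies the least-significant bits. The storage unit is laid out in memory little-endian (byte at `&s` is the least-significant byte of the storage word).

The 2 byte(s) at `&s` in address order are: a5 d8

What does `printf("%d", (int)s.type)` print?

[0]=0xa5 [1]=0xd8 (little-endian) → word 0xd8a5
lvl:2 @ bit 0 → (0xd8a5>>0)&0x3 = 0x1
type:10 @ bit 2 → (0xd8a5>>2)&0x3ff = 0x229  ←
id:4 @ bit 12 → (0xd8a5>>12)&0xf = 0xd
type signed 10b, MSB=1: 553 - 1024 = -471

-471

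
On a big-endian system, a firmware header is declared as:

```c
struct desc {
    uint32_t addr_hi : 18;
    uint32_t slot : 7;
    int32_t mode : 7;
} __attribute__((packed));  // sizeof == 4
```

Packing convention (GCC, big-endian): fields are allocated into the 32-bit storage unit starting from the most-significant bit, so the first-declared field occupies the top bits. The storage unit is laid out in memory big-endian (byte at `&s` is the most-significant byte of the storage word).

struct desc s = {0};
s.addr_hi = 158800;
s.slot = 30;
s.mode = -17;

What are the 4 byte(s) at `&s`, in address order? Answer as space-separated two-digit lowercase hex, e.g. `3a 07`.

9b 14 0f 6f

addr_hi (18b) val=158800 bits=0x26c50 at bit 14: 0x9b140000
slot (7b) val=30 bits=0x1e at bit 7: 0x9b140f00
mode (7b) val=-17 bits=0x6f at bit 0: 0x9b140f6f
word = 0x9b140f6f → big-endian bytes:
  [0]=0x9b  [1]=0x14  [2]=0x0f  [3]=0x6f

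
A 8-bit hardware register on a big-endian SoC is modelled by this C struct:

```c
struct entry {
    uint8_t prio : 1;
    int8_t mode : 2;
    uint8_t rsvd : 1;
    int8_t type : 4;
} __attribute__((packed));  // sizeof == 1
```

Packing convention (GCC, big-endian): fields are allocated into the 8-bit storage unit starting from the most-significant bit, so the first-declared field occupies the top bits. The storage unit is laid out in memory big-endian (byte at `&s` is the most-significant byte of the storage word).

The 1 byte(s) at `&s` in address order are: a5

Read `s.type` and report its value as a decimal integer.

5

[0]=0xa5 (big-endian) → word 0xa5
prio [7+:1] = (word>>7) & 0x1 = 1
mode [5+:2] = (word>>5) & 0x3 = 1
rsvd [4+:1] = (word>>4) & 0x1 = 0
type [0+:4] = (word>>0) & 0xf = 5  ←
type signed 4b, MSB=0: value = 5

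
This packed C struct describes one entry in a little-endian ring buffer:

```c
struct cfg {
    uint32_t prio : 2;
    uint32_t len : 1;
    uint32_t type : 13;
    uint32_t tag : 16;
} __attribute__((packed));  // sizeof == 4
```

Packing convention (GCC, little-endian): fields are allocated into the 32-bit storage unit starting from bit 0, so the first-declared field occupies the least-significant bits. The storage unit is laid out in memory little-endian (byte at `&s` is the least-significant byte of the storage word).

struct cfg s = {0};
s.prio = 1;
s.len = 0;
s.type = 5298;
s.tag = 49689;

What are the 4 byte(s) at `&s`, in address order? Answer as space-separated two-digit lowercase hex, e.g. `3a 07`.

91 a5 19 c2

[0+:2] prio=1 & 0x3 = 0x1; word=0x00000001
[2+:1] len=0 & 0x1 = 0x0; word=0x00000001
[3+:13] type=5298 & 0x1fff = 0x14b2; word=0x0000a591
[16+:16] tag=49689 & 0xffff = 0xc219; word=0xc219a591
word = 0xc219a591 → little-endian bytes:
  [0]=0x91  [1]=0xa5  [2]=0x19  [3]=0xc2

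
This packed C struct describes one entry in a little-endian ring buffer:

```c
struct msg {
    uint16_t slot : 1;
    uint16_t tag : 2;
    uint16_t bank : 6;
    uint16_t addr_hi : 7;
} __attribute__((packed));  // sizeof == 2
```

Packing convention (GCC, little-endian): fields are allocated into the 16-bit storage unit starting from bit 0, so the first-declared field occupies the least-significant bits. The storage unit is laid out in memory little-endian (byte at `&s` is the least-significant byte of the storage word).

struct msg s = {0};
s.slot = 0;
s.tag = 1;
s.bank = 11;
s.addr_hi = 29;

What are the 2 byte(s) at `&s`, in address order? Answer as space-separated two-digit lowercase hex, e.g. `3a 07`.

slot (1b) val=0 bits=0x0 at bit 0: 0x0000
tag (2b) val=1 bits=0x1 at bit 1: 0x0002
bank (6b) val=11 bits=0xb at bit 3: 0x005a
addr_hi (7b) val=29 bits=0x1d at bit 9: 0x3a5a
word = 0x3a5a → little-endian bytes:
  [0]=0x5a  [1]=0x3a

5a 3a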